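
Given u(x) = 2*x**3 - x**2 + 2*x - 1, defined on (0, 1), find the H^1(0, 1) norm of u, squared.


||u||_{H^1}^2 = 236/21

The H^1 norm (squared) on an interval (0, L) is
  ||u||_{H^1}^2 = ∫_0^L u(x)^2 dx + ∫_0^L u'(x)^2 dx.
Compute u'(x) = 6*x**2 - 2*x + 2.
Then u(x)^2 = 4*x**6 - 4*x**5 + 9*x**4 - 8*x**3 + 6*x**2 - 4*x + 1 and u'(x)^2 = 36*x**4 - 24*x**3 + 28*x**2 - 8*x + 4.
Integrate each monomial from 0 to 1 using ∫_0^1 c·x^n dx = c·1^(n+1)/(n+1):
  ∫_0^1 u(x)^2 dx = ∫_0^1 (4*x^6 - 4*x^5 + 9*x^4 - 8*x^3 + 6*x^2 - 4*x + 1) dx. Term by term:
    ∫_0^1 4*x^6 dx = 4/7;  ∫_0^1 -4*x^5 dx = -2/3;  ∫_0^1 9*x^4 dx = 9/5;
    ∫_0^1 -8*x^3 dx = -2;  ∫_0^1 6*x^2 dx = 2;  ∫_0^1 -4*x dx = -2;
    ∫_0^1 1 dx = 1.
  Sum: 4/7 − 2/3 + 9/5 − 2 + 2 − 2 + 1 = 74/105.
  ∫_0^1 u'(x)^2 dx = ∫_0^1 (36*x^4 - 24*x^3 + 28*x^2 - 8*x + 4) dx. Term by term:
    ∫_0^1 36*x^4 dx = 36/5;  ∫_0^1 -24*x^3 dx = -6;  ∫_0^1 28*x^2 dx = 28/3;
    ∫_0^1 -8*x dx = -4;  ∫_0^1 4 dx = 4.
  Sum: 36/5 − 6 + 28/3 − 4 + 4 = 158/15.
Adding: ||u||_{H^1}^2 = 74/105 + 158/15 = 236/21.


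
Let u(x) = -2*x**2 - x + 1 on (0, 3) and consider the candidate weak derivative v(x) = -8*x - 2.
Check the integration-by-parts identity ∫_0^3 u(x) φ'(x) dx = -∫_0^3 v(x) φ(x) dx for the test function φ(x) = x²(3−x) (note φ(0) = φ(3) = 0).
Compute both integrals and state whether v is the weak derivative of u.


LHS = 1107/20, RHS = 1107/10. No, v is not the weak derivative of u.

u(x) = -2*x**2 - x + 1, classical derivative u'(x) = -4*x - 1.
φ(x) = x²(3−x), so φ'(x) = 3*x*(2 - x).
Note φ(0) = φ(3) = 0, so the boundary term u·φ vanishes.
LHS = ∫_0^3 u(x) φ'(x) dx = ∫_0^3 (6*x^4 - 9*x^3 - 9*x^2 + 6*x) dx. Term by term:
  ∫_0^3 6*x^4 dx = 1458/5;  ∫_0^3 -9*x^3 dx = -729/4;  ∫_0^3 -9*x^2 dx = -81;
  ∫_0^3 6*x dx = 27.
Sum: 1458/5 − 729/4 − 81 + 27 = 1107/20.
So LHS = 1107/20.
∫_0^3 v(x) φ(x) dx = ∫_0^3 (8*x^4 - 22*x^3 - 6*x^2) dx. Term by term:
  ∫_0^3 8*x^4 dx = 1944/5;  ∫_0^3 -22*x^3 dx = -891/2;  ∫_0^3 -6*x^2 dx = -54.
Sum: 1944/5 − 891/2 − 54 = -1107/10.
So RHS = -∫_0^3 v(x) φ(x) dx = 1107/10.
LHS − RHS = -1107/20 ≠ 0, so the identity fails.
(For a valid weak derivative the identity must hold for EVERY test function, in particular this one. The failure shows v is NOT the weak derivative of u.)
Correct weak derivative would be u'(x) = -4*x - 1.


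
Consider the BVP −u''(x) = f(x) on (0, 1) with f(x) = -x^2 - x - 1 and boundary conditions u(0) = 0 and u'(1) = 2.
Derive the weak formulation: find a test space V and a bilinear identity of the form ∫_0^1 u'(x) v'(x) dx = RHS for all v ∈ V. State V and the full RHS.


V = {v ∈ H^1(0, 1) : v(0) = 0} (test functions vanish at x = 0 where u is specified); weak form: ∫_0^1 u'v' dx = ∫_0^1 (-x^2 - x - 1) v dx + 2·v(1) for all v ∈ V.

Multiply both sides by a test function v and integrate from 0 to 1:
  ∫_0^1 −u''(x) v(x) dx = ∫_0^1 f(x) v(x) dx.
Integrate the LHS by parts once:
  ∫_0^1 −u'' v dx = −[u'(x) v(x)]_0^1 + ∫_0^1 u'(x) v'(x) dx.
Thus ∫_0^1 u'(x) v'(x) dx = ∫_0^1 f(x) v(x) dx + [u'(x) v(x)]_0^1.
Choose V so that boundary terms are either known or forced to vanish.
Mixed BC: u(0) = 0 (Dirichlet) and u'(1) = 2 (Neumann). Define V = {v ∈ H^1(0, 1) : v(0) = 0}. Then [u' v]_0^1 = u'(1)·v(1) − u'(0)·0 = 2·v(1).
Weak formulation: find u (satisfying any essential BC) such that ∫_0^1 u'(x) v'(x) dx = ∫_0^1 f v dx + 2·v(1) for all v ∈ V (Dirichlet at 0 absorbed into V; Neumann datum at x = 1 contributes the boundary term).
Substituting f(x) = -x^2 - x - 1, the right-hand side is ∫_0^1 (-x^2 - x - 1) v dx + 2·v(1).


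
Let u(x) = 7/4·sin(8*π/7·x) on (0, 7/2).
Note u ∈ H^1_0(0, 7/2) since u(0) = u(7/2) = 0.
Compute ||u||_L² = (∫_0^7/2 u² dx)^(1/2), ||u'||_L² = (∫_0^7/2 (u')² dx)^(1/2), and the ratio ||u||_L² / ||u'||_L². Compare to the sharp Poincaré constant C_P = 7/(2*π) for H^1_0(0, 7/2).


||u||_L² / ||u'||_L² = 7/(8*π) < C_P = 7/(2*π).

u(x) = 7/4·sin(8*π/7·x), so u'(x) = 2*π*cos(8*π*x/7).
Writing u(x) = A·sin(kπx/L) with A = 7/4 and k = 4, use ∫_0^L sin²(kπx/L) dx = L/2 and ∫_0^L cos²(kπx/L) dx = L/2.
u² = 49/16·sin²(8*π/7·x) and (u')² = 4*π^2·cos²(8*π/7·x), and each of sin², cos² integrates to L/2 = 7/4 over (0, 7/2).
∫_0^7/2 u² dx = 343/64, so ||u||_L² = 7*sqrt(7)/8.
∫_0^7/2 (u')² dx = 7*π^2, so ||u'||_L² = sqrt(7)*π.
Ratio ||u||_L² / ||u'||_L² = 7/(8*π).
Sharp Poincaré constant on H^1_0(0, 7/2) is C_P = L/π = 7/(2*π), achieved by sin(2*π/7·x).
This is the k = 4 harmonic; the ratio L/(kπ) is strictly less than C_P = L/π, consistent with the sharp inequality ||u||_L² ≤ C_P ||u'||_L².


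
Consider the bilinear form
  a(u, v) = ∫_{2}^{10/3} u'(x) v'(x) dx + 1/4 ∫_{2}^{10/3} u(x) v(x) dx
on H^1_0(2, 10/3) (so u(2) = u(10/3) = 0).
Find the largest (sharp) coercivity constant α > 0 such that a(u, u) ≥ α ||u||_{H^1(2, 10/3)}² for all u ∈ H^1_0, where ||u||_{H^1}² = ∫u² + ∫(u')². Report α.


α = (4 + 9*π^2)/(16 + 9*π^2)

Coercivity of a(·,·) on H^1_0(2, 10/3) means a(u, u) ≥ α ||u||_{H^1}² for every u ∈ H^1_0.
The interval has length L = 4/3, and Poincaré/coercivity depend only on L. Here a(u, u) = ∫(u')² + (1/4)·∫u².
Here 0 < c = 1/4 < 1. The condition a(u,u) ≥ α||u||_{H^1}² reads (1−α)∫(u')² ≥ (α−c)∫u². Any admissible α is ≤ 1 (rapidly oscillating u have ∫u²/∫(u')² → 0), and α = 1 would force 0 ≥ (1−c)∫u², impossible since c < 1; so 1−α > 0. By the sharp Poincaré inequality on H^1_0 of an interval of length L, ∫(u')² ≥ (π/L)²∫u² with equality for the first sine mode sin(π(x−x₀)/L) (x₀ the left endpoint), so the inequality holds for all u iff (1−α)(π/L)² ≥ α − c, i.e. α ≤ ((π/L)² + c)/((π/L)² + 1) = (1 + c(L/π)²)/(1 + (L/π)²). With (π/L)² = 9*π^2/16 and c = 1/4, the largest admissible constant is α = ((π/L)² + c)/((π/L)² + 1).
Simplifying, α = (4 + 9*π^2)/(16 + 9*π^2).


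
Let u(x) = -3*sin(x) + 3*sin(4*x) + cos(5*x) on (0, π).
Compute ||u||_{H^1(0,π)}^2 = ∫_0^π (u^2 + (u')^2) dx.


||u||_{H^1(0,π)}^2 = -416/3 + 197*π/2

u'(x) = -5*sin(5*x) - 3*cos(x) + 12*cos(4*x).
Expand u² and (u')² and integrate term by term on (0, π), using: for integers n ≥ 1, ∫_0^π sin²(nx) dx = ∫_0^π cos²(nx) dx = π/2; for n ≠ n', ∫_0^π sin(nx)sin(n'x) dx = ∫_0^π cos(nx)cos(n'x) dx = 0; and by product-to-sum, ∫_0^π sin(nx)cos(n'x) dx = ½∫_0^π [sin((n+n')x) + sin((n−n')x)] dx, which is 0 when n+n' is even and 2n/(n²−n'²) when n+n' is odd (it need not vanish on (0, π)).
  u² squared terms: (-3)²·∫sin(x)² dx = 9·π/2 = 9*π/2;  (3)²·∫sin(4x)² dx = 9·π/2 = 9*π/2;  (1)²·∫cos(5x)² dx = 1·π/2 = π/2.
  u² cross terms: 2·(-3)·(3)·∫sin(x)·sin(4x) dx = -18·(0) = 0;  2·(-3)·(1)·∫sin(x)·cos(5x) dx = -6·(0) = 0;  2·(3)·(1)·∫sin(4x)·cos(5x) dx = 6·(-8/9) = -16/3.
  So ∫_0^π u² dx = 9*π/2 + 9*π/2 + π/2 + 0 + 0 − 16/3 = -16/3 + 19*π/2.
  (u')² squared terms: (-5)²·∫sin(5x)² dx = 25·π/2 = 25*π/2;  (-3)²·∫cos(x)² dx = 9·π/2 = 9*π/2;  (12)²·∫cos(4x)² dx = 144·π/2 = 72*π.
  (u')² cross terms: 2·(-5)·(-3)·∫sin(5x)·cos(x) dx = 30·(0) = 0;  2·(-5)·(12)·∫sin(5x)·cos(4x) dx = -120·(10/9) = -400/3;  2·(-3)·(12)·∫cos(x)·cos(4x) dx = -72·(0) = 0.
  So ∫_0^π (u')² dx = 25*π/2 + 9*π/2 + 72*π + 0 − 400/3 + 0 = -400/3 + 89*π.
||u||_{H^1}^2 = (-16/3 + 19*π/2) + (-400/3 + 89*π) = -416/3 + 197*π/2.


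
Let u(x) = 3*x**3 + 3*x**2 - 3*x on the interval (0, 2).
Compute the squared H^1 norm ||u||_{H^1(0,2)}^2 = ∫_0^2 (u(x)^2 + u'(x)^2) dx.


||u||_{H^1}^2 = 38478/35

The H^1 norm (squared) on an interval (0, L) is
  ||u||_{H^1}^2 = ∫_0^L u(x)^2 dx + ∫_0^L u'(x)^2 dx.
Compute u'(x) = 9*x**2 + 6*x - 3.
Then u(x)^2 = 9*x**6 + 18*x**5 - 9*x**4 - 18*x**3 + 9*x**2 and u'(x)^2 = 81*x**4 + 108*x**3 - 18*x**2 - 36*x + 9.
Integrate each monomial from 0 to 2 using ∫_0^2 c·x^n dx = c·2^(n+1)/(n+1):
  ∫_0^2 u(x)^2 dx = ∫_0^2 (9*x^6 + 18*x^5 - 9*x^4 - 18*x^3 + 9*x^2) dx. Term by term:
    ∫_0^2 9*x^6 dx = 1152/7;  ∫_0^2 18*x^5 dx = 192;  ∫_0^2 -9*x^4 dx = -288/5;
    ∫_0^2 -18*x^3 dx = -72;  ∫_0^2 9*x^2 dx = 24.
  Sum: 1152/7 + 192 − 288/5 − 72 + 24 = 8784/35.
  ∫_0^2 u'(x)^2 dx = ∫_0^2 (81*x^4 + 108*x^3 - 18*x^2 - 36*x + 9) dx. Term by term:
    ∫_0^2 81*x^4 dx = 2592/5;  ∫_0^2 108*x^3 dx = 432;  ∫_0^2 -18*x^2 dx = -48;
    ∫_0^2 -36*x dx = -72;  ∫_0^2 9 dx = 18.
  Sum: 2592/5 + 432 − 48 − 72 + 18 = 4242/5.
Adding: ||u||_{H^1}^2 = 8784/35 + 4242/5 = 38478/35.


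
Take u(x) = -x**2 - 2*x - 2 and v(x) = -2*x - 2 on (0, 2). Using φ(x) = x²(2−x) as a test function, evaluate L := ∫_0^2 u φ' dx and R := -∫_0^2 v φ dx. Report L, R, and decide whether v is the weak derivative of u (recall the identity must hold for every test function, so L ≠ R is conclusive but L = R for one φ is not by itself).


LHS = 88/15, RHS = 88/15. Yes, v = u' weakly.

u(x) = -x**2 - 2*x - 2, classical derivative u'(x) = -2*x - 2.
φ(x) = x²(2−x), so φ'(x) = x*(4 - 3*x).
Note φ(0) = φ(2) = 0, so the boundary term u·φ vanishes.
LHS = ∫_0^2 u(x) φ'(x) dx = ∫_0^2 (3*x^4 + 2*x^3 - 2*x^2 - 8*x) dx. Term by term:
  ∫_0^2 3*x^4 dx = 96/5;  ∫_0^2 2*x^3 dx = 8;  ∫_0^2 -2*x^2 dx = -16/3;
  ∫_0^2 -8*x dx = -16.
Sum: 96/5 + 8 − 16/3 − 16 = 88/15.
So LHS = 88/15.
∫_0^2 v(x) φ(x) dx = ∫_0^2 (2*x^4 - 2*x^3 - 4*x^2) dx. Term by term:
  ∫_0^2 2*x^4 dx = 64/5;  ∫_0^2 -2*x^3 dx = -8;  ∫_0^2 -4*x^2 dx = -32/3.
Sum: 64/5 − 8 − 32/3 = -88/15.
So RHS = -∫_0^2 v(x) φ(x) dx = 88/15.
LHS = RHS, so the identity holds for this test φ.
Moreover u is smooth here and v(x) = u'(x) = -2*x - 2 pointwise, so the identity holds for every test function. Hence v is the weak derivative of u.


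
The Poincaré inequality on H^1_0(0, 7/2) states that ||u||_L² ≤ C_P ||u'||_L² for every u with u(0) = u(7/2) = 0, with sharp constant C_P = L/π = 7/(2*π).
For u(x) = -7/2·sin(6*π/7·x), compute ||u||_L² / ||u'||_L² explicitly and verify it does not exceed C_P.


||u||_L² / ||u'||_L² = 7/(6*π) < C_P = 7/(2*π).

u(x) = -7/2·sin(6*π/7·x), so u'(x) = -3*π*cos(6*π*x/7).
Writing u(x) = A·sin(kπx/L) with A = -7/2 and k = 3, use ∫_0^L sin²(kπx/L) dx = L/2 and ∫_0^L cos²(kπx/L) dx = L/2.
u² = 49/4·sin²(6*π/7·x) and (u')² = 9*π^2·cos²(6*π/7·x), and each of sin², cos² integrates to L/2 = 7/4 over (0, 7/2).
∫_0^7/2 u² dx = 343/16, so ||u||_L² = 7*sqrt(7)/4.
∫_0^7/2 (u')² dx = 63*π^2/4, so ||u'||_L² = 3*sqrt(7)*π/2.
Ratio ||u||_L² / ||u'||_L² = 7/(6*π).
Sharp Poincaré constant on H^1_0(0, 7/2) is C_P = L/π = 7/(2*π), achieved by sin(2*π/7·x).
This is the k = 3 harmonic; the ratio L/(kπ) is strictly less than C_P = L/π, consistent with the sharp inequality ||u||_L² ≤ C_P ||u'||_L².


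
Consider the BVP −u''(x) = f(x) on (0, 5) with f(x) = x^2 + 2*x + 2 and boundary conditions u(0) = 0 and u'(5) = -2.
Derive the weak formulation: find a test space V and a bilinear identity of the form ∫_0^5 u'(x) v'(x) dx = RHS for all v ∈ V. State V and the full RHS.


V = {v ∈ H^1(0, 5) : v(0) = 0} (test functions vanish at x = 0 where u is specified); weak form: ∫_0^5 u'v' dx = ∫_0^5 (x^2 + 2*x + 2) v dx − 2·v(5) for all v ∈ V.

Multiply both sides by a test function v and integrate from 0 to 5:
  ∫_0^5 −u''(x) v(x) dx = ∫_0^5 f(x) v(x) dx.
Integrate the LHS by parts once:
  ∫_0^5 −u'' v dx = −[u'(x) v(x)]_0^5 + ∫_0^5 u'(x) v'(x) dx.
Thus ∫_0^5 u'(x) v'(x) dx = ∫_0^5 f(x) v(x) dx + [u'(x) v(x)]_0^5.
Choose V so that boundary terms are either known or forced to vanish.
Mixed BC: u(0) = 0 (Dirichlet) and u'(5) = -2 (Neumann). Define V = {v ∈ H^1(0, 5) : v(0) = 0}. Then [u' v]_0^5 = u'(5)·v(5) − u'(0)·0 = − 2·v(5).
Weak formulation: find u (satisfying any essential BC) such that ∫_0^5 u'(x) v'(x) dx = ∫_0^5 f v dx − 2·v(5) for all v ∈ V (Dirichlet at 0 absorbed into V; Neumann datum at x = 5 contributes the boundary term).
Substituting f(x) = x^2 + 2*x + 2, the right-hand side is ∫_0^5 (x^2 + 2*x + 2) v dx − 2·v(5).


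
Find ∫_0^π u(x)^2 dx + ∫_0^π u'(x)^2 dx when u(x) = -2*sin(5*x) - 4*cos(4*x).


||u||_{H^1(0,π)}^2 = 2720/9 + 188*π

u'(x) = 16*sin(4*x) - 10*cos(5*x).
Expand u² and (u')² and integrate term by term on (0, π), using: for integers n ≥ 1, ∫_0^π sin²(nx) dx = ∫_0^π cos²(nx) dx = π/2; for n ≠ n', ∫_0^π sin(nx)sin(n'x) dx = ∫_0^π cos(nx)cos(n'x) dx = 0; and by product-to-sum, ∫_0^π sin(nx)cos(n'x) dx = ½∫_0^π [sin((n+n')x) + sin((n−n')x)] dx, which is 0 when n+n' is even and 2n/(n²−n'²) when n+n' is odd (it need not vanish on (0, π)).
  u² squared terms: (-4)²·∫cos(4x)² dx = 16·π/2 = 8*π;  (-2)²·∫sin(5x)² dx = 4·π/2 = 2*π.
  u² cross terms: 2·(-4)·(-2)·∫cos(4x)·sin(5x) dx = 16·(10/9) = 160/9.
  So ∫_0^π u² dx = 8*π + 2*π + 160/9 = 160/9 + 10*π.
  (u')² squared terms: (-10)²·∫cos(5x)² dx = 100·π/2 = 50*π;  (16)²·∫sin(4x)² dx = 256·π/2 = 128*π.
  (u')² cross terms: 2·(-10)·(16)·∫cos(5x)·sin(4x) dx = -320·(-8/9) = 2560/9.
  So ∫_0^π (u')² dx = 50*π + 128*π + 2560/9 = 2560/9 + 178*π.
||u||_{H^1}^2 = (160/9 + 10*π) + (2560/9 + 178*π) = 2720/9 + 188*π.


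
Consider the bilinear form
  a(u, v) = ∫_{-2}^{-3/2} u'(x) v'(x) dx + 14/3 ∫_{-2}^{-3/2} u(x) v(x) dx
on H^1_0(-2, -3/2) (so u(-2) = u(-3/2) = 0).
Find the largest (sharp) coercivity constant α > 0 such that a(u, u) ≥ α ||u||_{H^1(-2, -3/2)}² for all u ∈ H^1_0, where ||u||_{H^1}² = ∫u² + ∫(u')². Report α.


α = 1

Coercivity of a(·,·) on H^1_0(-2, -3/2) means a(u, u) ≥ α ||u||_{H^1}² for every u ∈ H^1_0.
The interval has length L = 1/2, and Poincaré/coercivity depend only on L. Here a(u, u) = ∫(u')² + (14/3)·∫u².
Here c = 14/3 ≥ 1, so a(u,u) = ∫(u')² + c∫u² ≥ ∫(u')² + ∫u² = ||u||_{H^1}², i.e. α = 1 works. No larger α is possible: a(u,u) ≥ α||u||_{H^1}² means (1−α)∫(u')² ≥ (α−c)∫u², and for the modes u_n = sin(nπ(x−x₀)/L) (x₀ the left endpoint) one has ∫u_n²/∫(u_n')² = (L/(nπ))² → 0, so a(u_n,u_n)/||u_n||_{H^1}² → 1. Hence the optimal constant is α = 1.
Therefore α = 1.


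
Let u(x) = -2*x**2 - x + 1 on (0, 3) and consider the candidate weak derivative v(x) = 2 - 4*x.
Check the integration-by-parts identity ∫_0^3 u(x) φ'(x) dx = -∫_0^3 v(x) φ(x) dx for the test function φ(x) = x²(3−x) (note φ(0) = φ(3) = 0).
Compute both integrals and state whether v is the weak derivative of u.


LHS = 1107/20, RHS = 351/10. No, v is not the weak derivative of u.

u(x) = -2*x**2 - x + 1, classical derivative u'(x) = -4*x - 1.
φ(x) = x²(3−x), so φ'(x) = 3*x*(2 - x).
Note φ(0) = φ(3) = 0, so the boundary term u·φ vanishes.
LHS = ∫_0^3 u(x) φ'(x) dx = ∫_0^3 (6*x^4 - 9*x^3 - 9*x^2 + 6*x) dx. Term by term:
  ∫_0^3 6*x^4 dx = 1458/5;  ∫_0^3 -9*x^3 dx = -729/4;  ∫_0^3 -9*x^2 dx = -81;
  ∫_0^3 6*x dx = 27.
Sum: 1458/5 − 729/4 − 81 + 27 = 1107/20.
So LHS = 1107/20.
∫_0^3 v(x) φ(x) dx = ∫_0^3 (4*x^4 - 14*x^3 + 6*x^2) dx. Term by term:
  ∫_0^3 4*x^4 dx = 972/5;  ∫_0^3 -14*x^3 dx = -567/2;  ∫_0^3 6*x^2 dx = 54.
Sum: 972/5 − 567/2 + 54 = -351/10.
So RHS = -∫_0^3 v(x) φ(x) dx = 351/10.
LHS − RHS = 81/4 ≠ 0, so the identity fails.
(For a valid weak derivative the identity must hold for EVERY test function, in particular this one. The failure shows v is NOT the weak derivative of u.)
Correct weak derivative would be u'(x) = -4*x - 1.


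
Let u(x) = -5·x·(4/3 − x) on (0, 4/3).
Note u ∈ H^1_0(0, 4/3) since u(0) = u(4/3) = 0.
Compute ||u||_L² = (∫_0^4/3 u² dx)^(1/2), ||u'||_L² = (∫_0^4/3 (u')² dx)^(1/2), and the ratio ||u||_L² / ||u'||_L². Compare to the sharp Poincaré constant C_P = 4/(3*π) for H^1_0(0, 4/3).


||u||_L² / ||u'||_L² = 2*sqrt(10)/15 < C_P = 4/(3*π).

u(x) = -5·x·(4/3 − x), so u'(x) = 10*x - 20/3.
u(x) = -5·x·(4/3 − x) vanishes at x = 0 and x = 4/3, so u ∈ H^1_0(0, 4/3). Differentiate via the product rule and integrate the resulting polynomials term by term.
  ∫_0^4/3 u² dx = ∫_0^4/3 (25*x^4 - 200*x^3/3 + 400*x^2/9) dx. Term by term:
    ∫_0^4/3 25*x^4 dx = 5120/243;  ∫_0^4/3 -200*x^3/3 dx = -12800/243;  ∫_0^4/3 400*x^2/9 dx = 25600/729.
  Sum: 5120/243 − 12800/243 + 25600/729 = 2560/729.
  ∫_0^4/3 (u')² dx = ∫_0^4/3 (100*x^2 - 400*x/3 + 400/9) dx. Term by term:
    ∫_0^4/3 100*x^2 dx = 6400/81;  ∫_0^4/3 -400*x/3 dx = -3200/27;  ∫_0^4/3 400/9 dx = 1600/27.
  Sum: 6400/81 − 3200/27 + 1600/27 = 1600/81.
∫_0^4/3 u² dx = 2560/729, so ||u||_L² = 16*sqrt(10)/27.
∫_0^4/3 (u')² dx = 1600/81, so ||u'||_L² = 40/9.
Ratio ||u||_L² / ||u'||_L² = 2*sqrt(10)/15.
Sharp Poincaré constant on H^1_0(0, 4/3) is C_P = L/π = 4/(3*π), achieved by sin(3*π/4·x).
A polynomial bump cannot attain the sharp Poincaré constant (only the first sine eigenfunction does), so the ratio is strictly less than C_P, consistent with ||u||_L² ≤ C_P ||u'||_L².


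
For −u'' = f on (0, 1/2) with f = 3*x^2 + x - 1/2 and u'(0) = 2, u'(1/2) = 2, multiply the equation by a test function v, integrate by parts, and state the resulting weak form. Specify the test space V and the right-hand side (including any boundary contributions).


V = H^1(0, 1/2) (v unrestricted at boundary; u is determined up to an additive constant); weak form: ∫_0^1/2 u'v' dx = ∫_0^1/2 (3*x^2 + x - 1/2) v dx + 2·v(1/2) − 2·v(0) for all v ∈ V.

Multiply both sides by a test function v and integrate from 0 to 1/2:
  ∫_0^1/2 −u''(x) v(x) dx = ∫_0^1/2 f(x) v(x) dx.
Integrate the LHS by parts once:
  ∫_0^1/2 −u'' v dx = −[u'(x) v(x)]_0^1/2 + ∫_0^1/2 u'(x) v'(x) dx.
Thus ∫_0^1/2 u'(x) v'(x) dx = ∫_0^1/2 f(x) v(x) dx + [u'(x) v(x)]_0^1/2.
Choose V so that boundary terms are either known or forced to vanish.
u has inhomogeneous Neumann u'(0) = 2, u'(1/2) = 2. [u' v]_0^1/2 = (2)·v(1/2) − (2)·v(0) = 2·v(1/2) − 2·v(0). Take V = H^1(0, 1/2); boundary term becomes part of RHS.
Weak formulation: find u (satisfying any essential BC) such that ∫_0^1/2 u'(x) v'(x) dx = ∫_0^1/2 f v dx + 2·v(1/2) − 2·v(0) for all v ∈ V (Neumann data are natural BCs: they enter the RHS as boundary terms).
Substituting f(x) = 3*x^2 + x - 1/2, the right-hand side is ∫_0^1/2 (3*x^2 + x - 1/2) v dx + 2·v(1/2) − 2·v(0).
Compatibility check (pure Neumann): taking v ≡ 1 ∈ V gives 0 = ∫_0^1/2 f dx + (2) − (2), i.e. ∫_0^1/2 f dx must equal u'(0) − u'(1/2) = 0. Indeed ∫_0^1/2 (3*x^2 + x - 1/2) dx = 0, so the data are compatible. The solution is then unique only up to an additive constant (fix it e.g. by requiring ∫_0^1/2 u dx = 0).


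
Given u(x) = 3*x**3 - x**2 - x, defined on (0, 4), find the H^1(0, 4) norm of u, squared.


||u||_{H^1}^2 = 3162244/105

The H^1 norm (squared) on an interval (0, L) is
  ||u||_{H^1}^2 = ∫_0^L u(x)^2 dx + ∫_0^L u'(x)^2 dx.
Compute u'(x) = 9*x**2 - 2*x - 1.
Then u(x)^2 = 9*x**6 - 6*x**5 - 5*x**4 + 2*x**3 + x**2 and u'(x)^2 = 81*x**4 - 36*x**3 - 14*x**2 + 4*x + 1.
Integrate each monomial from 0 to 4 using ∫_0^4 c·x^n dx = c·4^(n+1)/(n+1):
  ∫_0^4 u(x)^2 dx = ∫_0^4 (9*x^6 - 6*x^5 - 5*x^4 + 2*x^3 + x^2) dx. Term by term:
    ∫_0^4 9*x^6 dx = 147456/7;  ∫_0^4 -6*x^5 dx = -4096;  ∫_0^4 -5*x^4 dx = -1024;
    ∫_0^4 2*x^3 dx = 128;  ∫_0^4 x^2 dx = 64/3.
  Sum: 147456/7 − 4096 − 1024 + 128 + 64/3 = 337984/21.
  ∫_0^4 u'(x)^2 dx = ∫_0^4 (81*x^4 - 36*x^3 - 14*x^2 + 4*x + 1) dx. Term by term:
    ∫_0^4 81*x^4 dx = 82944/5;  ∫_0^4 -36*x^3 dx = -2304;  ∫_0^4 -14*x^2 dx = -896/3;
    ∫_0^4 4*x dx = 32;  ∫_0^4 1 dx = 4.
  Sum: 82944/5 − 2304 − 896/3 + 32 + 4 = 210332/15.
Adding: ||u||_{H^1}^2 = 337984/21 + 210332/15 = 3162244/105.


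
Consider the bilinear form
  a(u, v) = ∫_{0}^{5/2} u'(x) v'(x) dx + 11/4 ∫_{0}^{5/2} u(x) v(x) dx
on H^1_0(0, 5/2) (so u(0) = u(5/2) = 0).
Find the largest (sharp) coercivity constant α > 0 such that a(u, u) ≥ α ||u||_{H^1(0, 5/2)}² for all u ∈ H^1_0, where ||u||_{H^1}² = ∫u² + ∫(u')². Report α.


α = 1

Coercivity of a(·,·) on H^1_0(0, 5/2) means a(u, u) ≥ α ||u||_{H^1}² for every u ∈ H^1_0.
The interval has length L = 5/2, and Poincaré/coercivity depend only on L. Here a(u, u) = ∫(u')² + (11/4)·∫u².
Here c = 11/4 ≥ 1, so a(u,u) = ∫(u')² + c∫u² ≥ ∫(u')² + ∫u² = ||u||_{H^1}², i.e. α = 1 works. No larger α is possible: a(u,u) ≥ α||u||_{H^1}² means (1−α)∫(u')² ≥ (α−c)∫u², and for the modes u_n = sin(nπ(x−x₀)/L) (x₀ the left endpoint) one has ∫u_n²/∫(u_n')² = (L/(nπ))² → 0, so a(u_n,u_n)/||u_n||_{H^1}² → 1. Hence the optimal constant is α = 1.
Therefore α = 1.


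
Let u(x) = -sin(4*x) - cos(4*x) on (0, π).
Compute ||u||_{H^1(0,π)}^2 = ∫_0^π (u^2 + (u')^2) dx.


||u||_{H^1(0,π)}^2 = 17*π

u'(x) = 4*sin(4*x) - 4*cos(4*x).
Expand u² and (u')² and integrate term by term on (0, π), using: for integers n ≥ 1, ∫_0^π sin²(nx) dx = ∫_0^π cos²(nx) dx = π/2; for n ≠ n', ∫_0^π sin(nx)sin(n'x) dx = ∫_0^π cos(nx)cos(n'x) dx = 0; and by product-to-sum, ∫_0^π sin(nx)cos(n'x) dx = ½∫_0^π [sin((n+n')x) + sin((n−n')x)] dx, which is 0 when n+n' is even and 2n/(n²−n'²) when n+n' is odd (it need not vanish on (0, π)).
  u² squared terms: (-1)²·∫cos(4x)² dx = 1·π/2 = π/2;  (-1)²·∫sin(4x)² dx = 1·π/2 = π/2.
  u² cross terms: 2·(-1)·(-1)·∫cos(4x)·sin(4x) dx = 2·(0) = 0.
  So ∫_0^π u² dx = π/2 + π/2 + 0 = π.
  (u')² squared terms: (-4)²·∫cos(4x)² dx = 16·π/2 = 8*π;  (4)²·∫sin(4x)² dx = 16·π/2 = 8*π.
  (u')² cross terms: 2·(-4)·(4)·∫cos(4x)·sin(4x) dx = -32·(0) = 0.
  So ∫_0^π (u')² dx = 8*π + 8*π + 0 = 16*π.
||u||_{H^1}^2 = (π) + (16*π) = 17*π.


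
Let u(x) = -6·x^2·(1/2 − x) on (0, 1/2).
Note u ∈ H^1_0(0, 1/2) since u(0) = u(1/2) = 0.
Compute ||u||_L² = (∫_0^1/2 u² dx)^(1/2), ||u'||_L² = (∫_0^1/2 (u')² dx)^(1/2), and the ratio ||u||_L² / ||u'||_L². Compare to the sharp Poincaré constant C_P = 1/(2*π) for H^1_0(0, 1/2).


||u||_L² / ||u'||_L² = sqrt(14)/28 < C_P = 1/(2*π).

u(x) = -6·x^2·(1/2 − x), so u'(x) = 6*x*(3*x - 1).
u(x) = -6·x^2·(1/2 − x) vanishes at x = 0 and x = 1/2, so u ∈ H^1_0(0, 1/2). Differentiate via the product rule and integrate the resulting polynomials term by term.
  ∫_0^1/2 u² dx = ∫_0^1/2 (36*x^6 - 36*x^5 + 9*x^4) dx. Term by term:
    ∫_0^1/2 36*x^6 dx = 9/224;  ∫_0^1/2 -36*x^5 dx = -3/32;  ∫_0^1/2 9*x^4 dx = 9/160.
  Sum: 9/224 − 3/32 + 9/160 = 3/1120.
  ∫_0^1/2 (u')² dx = ∫_0^1/2 (324*x^4 - 216*x^3 + 36*x^2) dx. Term by term:
    ∫_0^1/2 324*x^4 dx = 81/40;  ∫_0^1/2 -216*x^3 dx = -27/8;  ∫_0^1/2 36*x^2 dx = 3/2.
  Sum: 81/40 − 27/8 + 3/2 = 3/20.
∫_0^1/2 u² dx = 3/1120, so ||u||_L² = sqrt(210)/280.
∫_0^1/2 (u')² dx = 3/20, so ||u'||_L² = sqrt(15)/10.
Ratio ||u||_L² / ||u'||_L² = sqrt(14)/28.
Sharp Poincaré constant on H^1_0(0, 1/2) is C_P = L/π = 1/(2*π), achieved by sin(2*π·x).
A polynomial bump cannot attain the sharp Poincaré constant (only the first sine eigenfunction does), so the ratio is strictly less than C_P, consistent with ||u||_L² ≤ C_P ||u'||_L².


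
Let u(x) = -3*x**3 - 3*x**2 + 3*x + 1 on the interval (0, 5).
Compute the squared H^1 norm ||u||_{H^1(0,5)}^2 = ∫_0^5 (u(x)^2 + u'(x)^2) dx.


||u||_{H^1}^2 = 1431475/7

The H^1 norm (squared) on an interval (0, L) is
  ||u||_{H^1}^2 = ∫_0^L u(x)^2 dx + ∫_0^L u'(x)^2 dx.
Compute u'(x) = -9*x**2 - 6*x + 3.
Then u(x)^2 = 9*x**6 + 18*x**5 - 9*x**4 - 24*x**3 + 3*x**2 + 6*x + 1 and u'(x)^2 = 81*x**4 + 108*x**3 - 18*x**2 - 36*x + 9.
Integrate each monomial from 0 to 5 using ∫_0^5 c·x^n dx = c·5^(n+1)/(n+1):
  ∫_0^5 u(x)^2 dx = ∫_0^5 (9*x^6 + 18*x^5 - 9*x^4 - 24*x^3 + 3*x^2 + 6*x + 1) dx. Term by term:
    ∫_0^5 9*x^6 dx = 703125/7;  ∫_0^5 18*x^5 dx = 46875;  ∫_0^5 -9*x^4 dx = -5625;
    ∫_0^5 -24*x^3 dx = -3750;  ∫_0^5 3*x^2 dx = 125;  ∫_0^5 6*x dx = 75;
    ∫_0^5 1 dx = 5.
  Sum: 703125/7 + 46875 − 5625 − 3750 + 125 + 75 + 5 = 967060/7.
  ∫_0^5 u'(x)^2 dx = ∫_0^5 (81*x^4 + 108*x^3 - 18*x^2 - 36*x + 9) dx. Term by term:
    ∫_0^5 81*x^4 dx = 50625;  ∫_0^5 108*x^3 dx = 16875;  ∫_0^5 -18*x^2 dx = -750;
    ∫_0^5 -36*x dx = -450;  ∫_0^5 9 dx = 45.
  Sum: 50625 + 16875 − 750 − 450 + 45 = 66345.
Adding: ||u||_{H^1}^2 = 967060/7 + 66345 = 1431475/7.


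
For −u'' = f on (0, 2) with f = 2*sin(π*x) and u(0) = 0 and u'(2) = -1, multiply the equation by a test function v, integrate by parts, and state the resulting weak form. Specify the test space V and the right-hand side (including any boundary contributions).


V = {v ∈ H^1(0, 2) : v(0) = 0} (test functions vanish at x = 0 where u is specified); weak form: ∫_0^2 u'v' dx = ∫_0^2 (2*sin(π*x)) v dx − v(2) for all v ∈ V.

Multiply both sides by a test function v and integrate from 0 to 2:
  ∫_0^2 −u''(x) v(x) dx = ∫_0^2 f(x) v(x) dx.
Integrate the LHS by parts once:
  ∫_0^2 −u'' v dx = −[u'(x) v(x)]_0^2 + ∫_0^2 u'(x) v'(x) dx.
Thus ∫_0^2 u'(x) v'(x) dx = ∫_0^2 f(x) v(x) dx + [u'(x) v(x)]_0^2.
Choose V so that boundary terms are either known or forced to vanish.
Mixed BC: u(0) = 0 (Dirichlet) and u'(2) = -1 (Neumann). Define V = {v ∈ H^1(0, 2) : v(0) = 0}. Then [u' v]_0^2 = u'(2)·v(2) − u'(0)·0 = − v(2).
Weak formulation: find u (satisfying any essential BC) such that ∫_0^2 u'(x) v'(x) dx = ∫_0^2 f v dx − v(2) for all v ∈ V (Dirichlet at 0 absorbed into V; Neumann datum at x = 2 contributes the boundary term).
Substituting f(x) = 2*sin(π*x), the right-hand side is ∫_0^2 (2*sin(π*x)) v dx − v(2).


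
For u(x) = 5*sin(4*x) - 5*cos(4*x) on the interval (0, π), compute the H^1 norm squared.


||u||_{H^1(0,π)}^2 = 425*π

u'(x) = 20*sin(4*x) + 20*cos(4*x).
Expand u² and (u')² and integrate term by term on (0, π), using: for integers n ≥ 1, ∫_0^π sin²(nx) dx = ∫_0^π cos²(nx) dx = π/2; for n ≠ n', ∫_0^π sin(nx)sin(n'x) dx = ∫_0^π cos(nx)cos(n'x) dx = 0; and by product-to-sum, ∫_0^π sin(nx)cos(n'x) dx = ½∫_0^π [sin((n+n')x) + sin((n−n')x)] dx, which is 0 when n+n' is even and 2n/(n²−n'²) when n+n' is odd (it need not vanish on (0, π)).
  u² squared terms: (-5)²·∫cos(4x)² dx = 25·π/2 = 25*π/2;  (5)²·∫sin(4x)² dx = 25·π/2 = 25*π/2.
  u² cross terms: 2·(-5)·(5)·∫cos(4x)·sin(4x) dx = -50·(0) = 0.
  So ∫_0^π u² dx = 25*π/2 + 25*π/2 + 0 = 25*π.
  (u')² squared terms: (20)²·∫cos(4x)² dx = 400·π/2 = 200*π;  (20)²·∫sin(4x)² dx = 400·π/2 = 200*π.
  (u')² cross terms: 2·(20)·(20)·∫cos(4x)·sin(4x) dx = 800·(0) = 0.
  So ∫_0^π (u')² dx = 200*π + 200*π + 0 = 400*π.
||u||_{H^1}^2 = (25*π) + (400*π) = 425*π.


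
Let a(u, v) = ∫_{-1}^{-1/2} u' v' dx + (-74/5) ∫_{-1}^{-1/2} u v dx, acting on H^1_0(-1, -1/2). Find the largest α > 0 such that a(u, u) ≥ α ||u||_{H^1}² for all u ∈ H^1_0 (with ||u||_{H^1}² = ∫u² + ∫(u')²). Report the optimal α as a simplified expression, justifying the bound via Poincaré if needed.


α = 2*(-37 + 10*π^2)/(5*(1 + 4*π^2))

Coercivity of a(·,·) on H^1_0(-1, -1/2) means a(u, u) ≥ α ||u||_{H^1}² for every u ∈ H^1_0.
The interval has length L = 1/2, and Poincaré/coercivity depend only on L. Here a(u, u) = ∫(u')² + (-74/5)·∫u².
Here c = -74/5 < 0 with |c| < (π/L)² = 4*π^2, so coercivity still holds. The condition a(u,u) ≥ α||u||_{H^1}² reads (1−α)∫(u')² ≥ (α−c)∫u². Any admissible α is ≤ 1 (rapidly oscillating u have ∫u²/∫(u')² → 0), and α = 1 would force 0 ≥ (1−c)∫u², impossible since c < 1; so 1−α > 0. By the sharp Poincaré inequality on H^1_0 of an interval of length L, ∫(u')² ≥ (π/L)²∫u² with equality for the first sine mode sin(π(x−x₀)/L) (x₀ the left endpoint), so the inequality holds for all u iff (1−α)(π/L)² ≥ α − c, i.e. α ≤ ((π/L)² + c)/((π/L)² + 1) = (1 + c(L/π)²)/(1 + (L/π)²). (Direct route, valid since c ≤ 0: Poincaré gives c∫u² ≥ c(L/π)²∫(u')², so a(u,u) ≥ (1 + c(L/π)²)∫(u')², while ||u||_{H^1}² ≤ (1 + (L/π)²)∫(u')²; dividing yields the same α.) With (π/L)² = 4*π^2 and c = -74/5, the largest admissible constant is α = ((π/L)² + c)/((π/L)² + 1).
Simplifying, α = 2*(-37 + 10*π^2)/(5*(1 + 4*π^2)).


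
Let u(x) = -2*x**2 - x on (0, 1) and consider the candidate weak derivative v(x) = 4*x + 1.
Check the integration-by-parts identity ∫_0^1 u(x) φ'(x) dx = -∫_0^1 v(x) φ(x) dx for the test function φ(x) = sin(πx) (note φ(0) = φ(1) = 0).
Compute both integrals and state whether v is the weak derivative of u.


LHS = 6/π, RHS = -6/π. No, v is not the weak derivative of u.

u(x) = -2*x**2 - x, classical derivative u'(x) = -4*x - 1.
φ(x) = sin(πx), so φ'(x) = π*cos(π*x).
Note φ(0) = φ(1) = 0, so the boundary term u·φ vanishes.
LHS = ∫_0^1 u(x) φ'(x) dx = ∫_0^1 (-2*π*x^2*cos(π*x) - π*x*cos(π*x)) dx. Term by term:
  ∫_0^1 -π*x*cos(π*x) dx = 2/π;  ∫_0^1 -2*π*x^2*cos(π*x) dx = 4/π.
Sum: 2/π + 4/π = 6/π.
So LHS = 6/π.
∫_0^1 v(x) φ(x) dx = ∫_0^1 (4*x*sin(π*x) + sin(π*x)) dx. Term by term:
  ∫_0^1 4*x*sin(π*x) dx = 4/π;  ∫_0^1 sin(π*x) dx = 2/π.
Sum: 4/π + 2/π = 6/π.
So RHS = -∫_0^1 v(x) φ(x) dx = -6/π.
LHS − RHS = 12/π ≠ 0, so the identity fails.
(For a valid weak derivative the identity must hold for EVERY test function, in particular this one. The failure shows v is NOT the weak derivative of u.)
Correct weak derivative would be u'(x) = -4*x - 1.


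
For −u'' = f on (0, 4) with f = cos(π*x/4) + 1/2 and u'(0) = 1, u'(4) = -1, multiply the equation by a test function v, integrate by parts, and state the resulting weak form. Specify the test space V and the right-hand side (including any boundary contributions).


V = H^1(0, 4) (v unrestricted at boundary; u is determined up to an additive constant); weak form: ∫_0^4 u'v' dx = ∫_0^4 (cos(π*x/4) + 1/2) v dx − v(4) − v(0) for all v ∈ V.

Multiply both sides by a test function v and integrate from 0 to 4:
  ∫_0^4 −u''(x) v(x) dx = ∫_0^4 f(x) v(x) dx.
Integrate the LHS by parts once:
  ∫_0^4 −u'' v dx = −[u'(x) v(x)]_0^4 + ∫_0^4 u'(x) v'(x) dx.
Thus ∫_0^4 u'(x) v'(x) dx = ∫_0^4 f(x) v(x) dx + [u'(x) v(x)]_0^4.
Choose V so that boundary terms are either known or forced to vanish.
u has inhomogeneous Neumann u'(0) = 1, u'(4) = -1. [u' v]_0^4 = (-1)·v(4) − (1)·v(0) = − v(4) − v(0). Take V = H^1(0, 4); boundary term becomes part of RHS.
Weak formulation: find u (satisfying any essential BC) such that ∫_0^4 u'(x) v'(x) dx = ∫_0^4 f v dx − v(4) − v(0) for all v ∈ V (Neumann data are natural BCs: they enter the RHS as boundary terms).
Substituting f(x) = cos(π*x/4) + 1/2, the right-hand side is ∫_0^4 (cos(π*x/4) + 1/2) v dx − v(4) − v(0).
Compatibility check (pure Neumann): taking v ≡ 1 ∈ V gives 0 = ∫_0^4 f dx + (-1) − (1), i.e. ∫_0^4 f dx must equal u'(0) − u'(4) = 2. Indeed ∫_0^4 (cos(π*x/4) + 1/2) dx = 2, so the data are compatible. The solution is then unique only up to an additive constant (fix it e.g. by requiring ∫_0^4 u dx = 0).


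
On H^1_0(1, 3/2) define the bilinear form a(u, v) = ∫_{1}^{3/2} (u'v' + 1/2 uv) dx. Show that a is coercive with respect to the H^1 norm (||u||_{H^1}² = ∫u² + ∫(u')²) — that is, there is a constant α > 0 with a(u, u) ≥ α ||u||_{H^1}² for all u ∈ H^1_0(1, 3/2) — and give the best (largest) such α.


α = (1 + 8*π^2)/(2*(1 + 4*π^2))

Coercivity of a(·,·) on H^1_0(1, 3/2) means a(u, u) ≥ α ||u||_{H^1}² for every u ∈ H^1_0.
The interval has length L = 1/2, and Poincaré/coercivity depend only on L. Here a(u, u) = ∫(u')² + (1/2)·∫u².
Here 0 < c = 1/2 < 1. The condition a(u,u) ≥ α||u||_{H^1}² reads (1−α)∫(u')² ≥ (α−c)∫u². Any admissible α is ≤ 1 (rapidly oscillating u have ∫u²/∫(u')² → 0), and α = 1 would force 0 ≥ (1−c)∫u², impossible since c < 1; so 1−α > 0. By the sharp Poincaré inequality on H^1_0 of an interval of length L, ∫(u')² ≥ (π/L)²∫u² with equality for the first sine mode sin(π(x−x₀)/L) (x₀ the left endpoint), so the inequality holds for all u iff (1−α)(π/L)² ≥ α − c, i.e. α ≤ ((π/L)² + c)/((π/L)² + 1) = (1 + c(L/π)²)/(1 + (L/π)²). With (π/L)² = 4*π^2 and c = 1/2, the largest admissible constant is α = ((π/L)² + c)/((π/L)² + 1).
Simplifying, α = (1 + 8*π^2)/(2*(1 + 4*π^2)).


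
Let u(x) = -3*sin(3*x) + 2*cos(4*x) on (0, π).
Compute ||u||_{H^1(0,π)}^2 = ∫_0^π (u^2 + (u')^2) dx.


||u||_{H^1(0,π)}^2 = 1224/7 + 79*π

u'(x) = -8*sin(4*x) - 9*cos(3*x).
Expand u² and (u')² and integrate term by term on (0, π), using: for integers n ≥ 1, ∫_0^π sin²(nx) dx = ∫_0^π cos²(nx) dx = π/2; for n ≠ n', ∫_0^π sin(nx)sin(n'x) dx = ∫_0^π cos(nx)cos(n'x) dx = 0; and by product-to-sum, ∫_0^π sin(nx)cos(n'x) dx = ½∫_0^π [sin((n+n')x) + sin((n−n')x)] dx, which is 0 when n+n' is even and 2n/(n²−n'²) when n+n' is odd (it need not vanish on (0, π)).
  u² squared terms: (-3)²·∫sin(3x)² dx = 9·π/2 = 9*π/2;  (2)²·∫cos(4x)² dx = 4·π/2 = 2*π.
  u² cross terms: 2·(-3)·(2)·∫sin(3x)·cos(4x) dx = -12·(-6/7) = 72/7.
  So ∫_0^π u² dx = 9*π/2 + 2*π + 72/7 = 72/7 + 13*π/2.
  (u')² squared terms: (-9)²·∫cos(3x)² dx = 81·π/2 = 81*π/2;  (-8)²·∫sin(4x)² dx = 64·π/2 = 32*π.
  (u')² cross terms: 2·(-9)·(-8)·∫cos(3x)·sin(4x) dx = 144·(8/7) = 1152/7.
  So ∫_0^π (u')² dx = 81*π/2 + 32*π + 1152/7 = 1152/7 + 145*π/2.
||u||_{H^1}^2 = (72/7 + 13*π/2) + (1152/7 + 145*π/2) = 1224/7 + 79*π.


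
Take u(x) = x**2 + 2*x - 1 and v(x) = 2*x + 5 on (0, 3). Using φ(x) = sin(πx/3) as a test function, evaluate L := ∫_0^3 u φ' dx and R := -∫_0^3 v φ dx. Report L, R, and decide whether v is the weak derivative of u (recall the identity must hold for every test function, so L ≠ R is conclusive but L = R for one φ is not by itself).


LHS = -30/π, RHS = -48/π. No, v is not the weak derivative of u.

u(x) = x**2 + 2*x - 1, classical derivative u'(x) = 2*x + 2.
φ(x) = sin(πx/3), so φ'(x) = π*cos(π*x/3)/3.
Note φ(0) = φ(3) = 0, so the boundary term u·φ vanishes.
LHS = ∫_0^3 u(x) φ'(x) dx = ∫_0^3 (π*x^2*cos(π*x/3)/3 + 2*π*x*cos(π*x/3)/3 - π*cos(π*x/3)/3) dx. Term by term:
  ∫_0^3 -π*cos(π*x/3)/3 dx = 0;  ∫_0^3 π*x^2*cos(π*x/3)/3 dx = -18/π;  ∫_0^3 2*π*x*cos(π*x/3)/3 dx = -12/π.
Sum: 0 − 18/π − 12/π = -30/π.
So LHS = -30/π.
∫_0^3 v(x) φ(x) dx = ∫_0^3 (2*x*sin(π*x/3) + 5*sin(π*x/3)) dx. Term by term:
  ∫_0^3 5*sin(π*x/3) dx = 30/π;  ∫_0^3 2*x*sin(π*x/3) dx = 18/π.
Sum: 30/π + 18/π = 48/π.
So RHS = -∫_0^3 v(x) φ(x) dx = -48/π.
LHS − RHS = 18/π ≠ 0, so the identity fails.
(For a valid weak derivative the identity must hold for EVERY test function, in particular this one. The failure shows v is NOT the weak derivative of u.)
Correct weak derivative would be u'(x) = 2*x + 2.


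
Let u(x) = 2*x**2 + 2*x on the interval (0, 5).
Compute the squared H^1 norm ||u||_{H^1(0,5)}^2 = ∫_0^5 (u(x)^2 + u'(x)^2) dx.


||u||_{H^1}^2 = 14410/3

The H^1 norm (squared) on an interval (0, L) is
  ||u||_{H^1}^2 = ∫_0^L u(x)^2 dx + ∫_0^L u'(x)^2 dx.
Compute u'(x) = 4*x + 2.
Then u(x)^2 = 4*x**4 + 8*x**3 + 4*x**2 and u'(x)^2 = 16*x**2 + 16*x + 4.
Integrate each monomial from 0 to 5 using ∫_0^5 c·x^n dx = c·5^(n+1)/(n+1):
  ∫_0^5 u(x)^2 dx = ∫_0^5 (4*x^4 + 8*x^3 + 4*x^2) dx. Term by term:
    ∫_0^5 4*x^4 dx = 2500;  ∫_0^5 8*x^3 dx = 1250;  ∫_0^5 4*x^2 dx = 500/3.
  Sum: 2500 + 1250 + 500/3 = 11750/3.
  ∫_0^5 u'(x)^2 dx = ∫_0^5 (16*x^2 + 16*x + 4) dx. Term by term:
    ∫_0^5 16*x^2 dx = 2000/3;  ∫_0^5 16*x dx = 200;  ∫_0^5 4 dx = 20.
  Sum: 2000/3 + 200 + 20 = 2660/3.
Adding: ||u||_{H^1}^2 = 11750/3 + 2660/3 = 14410/3.


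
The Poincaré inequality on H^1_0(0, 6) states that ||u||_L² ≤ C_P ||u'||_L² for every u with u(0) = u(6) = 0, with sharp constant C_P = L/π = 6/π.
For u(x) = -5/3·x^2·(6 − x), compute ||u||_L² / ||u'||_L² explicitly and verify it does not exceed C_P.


||u||_L² / ||u'||_L² = 3*sqrt(14)/7 < C_P = 6/π.

u(x) = -5/3·x^2·(6 − x), so u'(x) = 5*x*(x - 4).
u(x) = -5/3·x^2·(6 − x) vanishes at x = 0 and x = 6, so u ∈ H^1_0(0, 6). Differentiate via the product rule and integrate the resulting polynomials term by term.
  ∫_0^6 u² dx = ∫_0^6 (25*x^6/9 - 100*x^5/3 + 100*x^4) dx. Term by term:
    ∫_0^6 25*x^6/9 dx = 777600/7;  ∫_0^6 -100*x^5/3 dx = -259200;  ∫_0^6 100*x^4 dx = 155520.
  Sum: 777600/7 − 259200 + 155520 = 51840/7.
  ∫_0^6 (u')² dx = ∫_0^6 (25*x^4 - 200*x^3 + 400*x^2) dx. Term by term:
    ∫_0^6 25*x^4 dx = 38880;  ∫_0^6 -200*x^3 dx = -64800;  ∫_0^6 400*x^2 dx = 28800.
  Sum: 38880 − 64800 + 28800 = 2880.
∫_0^6 u² dx = 51840/7, so ||u||_L² = 72*sqrt(70)/7.
∫_0^6 (u')² dx = 2880, so ||u'||_L² = 24*sqrt(5).
Ratio ||u||_L² / ||u'||_L² = 3*sqrt(14)/7.
Sharp Poincaré constant on H^1_0(0, 6) is C_P = L/π = 6/π, achieved by sin(π/6·x).
A polynomial bump cannot attain the sharp Poincaré constant (only the first sine eigenfunction does), so the ratio is strictly less than C_P, consistent with ||u||_L² ≤ C_P ||u'||_L².


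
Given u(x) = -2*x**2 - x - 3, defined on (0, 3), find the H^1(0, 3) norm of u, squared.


||u||_{H^1}^2 = 3147/5

The H^1 norm (squared) on an interval (0, L) is
  ||u||_{H^1}^2 = ∫_0^L u(x)^2 dx + ∫_0^L u'(x)^2 dx.
Compute u'(x) = -4*x - 1.
Then u(x)^2 = 4*x**4 + 4*x**3 + 13*x**2 + 6*x + 9 and u'(x)^2 = 16*x**2 + 8*x + 1.
Integrate each monomial from 0 to 3 using ∫_0^3 c·x^n dx = c·3^(n+1)/(n+1):
  ∫_0^3 u(x)^2 dx = ∫_0^3 (4*x^4 + 4*x^3 + 13*x^2 + 6*x + 9) dx. Term by term:
    ∫_0^3 4*x^4 dx = 972/5;  ∫_0^3 4*x^3 dx = 81;  ∫_0^3 13*x^2 dx = 117;
    ∫_0^3 6*x dx = 27;  ∫_0^3 9 dx = 27.
  Sum: 972/5 + 81 + 117 + 27 + 27 = 2232/5.
  ∫_0^3 u'(x)^2 dx = ∫_0^3 (16*x^2 + 8*x + 1) dx. Term by term:
    ∫_0^3 16*x^2 dx = 144;  ∫_0^3 8*x dx = 36;  ∫_0^3 1 dx = 3.
  Sum: 144 + 36 + 3 = 183.
Adding: ||u||_{H^1}^2 = 2232/5 + 183 = 3147/5.


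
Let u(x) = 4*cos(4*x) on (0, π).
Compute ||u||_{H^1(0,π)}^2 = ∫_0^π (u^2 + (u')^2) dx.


||u||_{H^1(0,π)}^2 = 136*π

u'(x) = -16*sin(4*x).
Expand u² and (u')² and integrate term by term on (0, π), using: for integers n ≥ 1, ∫_0^π sin²(nx) dx = ∫_0^π cos²(nx) dx = π/2; for n ≠ n', ∫_0^π sin(nx)sin(n'x) dx = ∫_0^π cos(nx)cos(n'x) dx = 0; and by product-to-sum, ∫_0^π sin(nx)cos(n'x) dx = ½∫_0^π [sin((n+n')x) + sin((n−n')x)] dx, which is 0 when n+n' is even and 2n/(n²−n'²) when n+n' is odd (it need not vanish on (0, π)).
  u² squared terms: (4)²·∫cos(4x)² dx = 16·π/2 = 8*π.
  So ∫_0^π u² dx = 8*π.
  (u')² squared terms: (-16)²·∫sin(4x)² dx = 256·π/2 = 128*π.
  So ∫_0^π (u')² dx = 128*π.
||u||_{H^1}^2 = (8*π) + (128*π) = 136*π.


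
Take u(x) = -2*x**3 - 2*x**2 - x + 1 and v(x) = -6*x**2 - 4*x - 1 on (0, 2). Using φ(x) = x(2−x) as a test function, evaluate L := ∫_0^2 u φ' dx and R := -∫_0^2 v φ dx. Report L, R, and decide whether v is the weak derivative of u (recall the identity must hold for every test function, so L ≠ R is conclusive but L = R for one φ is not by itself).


LHS = 244/15, RHS = 244/15. Yes, v = u' weakly.

u(x) = -2*x**3 - 2*x**2 - x + 1, classical derivative u'(x) = -6*x**2 - 4*x - 1.
φ(x) = x(2−x), so φ'(x) = 2 - 2*x.
Note φ(0) = φ(2) = 0, so the boundary term u·φ vanishes.
LHS = ∫_0^2 u(x) φ'(x) dx = ∫_0^2 (4*x^4 - 2*x^2 - 4*x + 2) dx. Term by term:
  ∫_0^2 4*x^4 dx = 128/5;  ∫_0^2 -2*x^2 dx = -16/3;  ∫_0^2 -4*x dx = -8;
  ∫_0^2 2 dx = 4.
Sum: 128/5 − 16/3 − 8 + 4 = 244/15.
So LHS = 244/15.
∫_0^2 v(x) φ(x) dx = ∫_0^2 (6*x^4 - 8*x^3 - 7*x^2 - 2*x) dx. Term by term:
  ∫_0^2 6*x^4 dx = 192/5;  ∫_0^2 -8*x^3 dx = -32;  ∫_0^2 -7*x^2 dx = -56/3;
  ∫_0^2 -2*x dx = -4.
Sum: 192/5 − 32 − 56/3 − 4 = -244/15.
So RHS = -∫_0^2 v(x) φ(x) dx = 244/15.
LHS = RHS, so the identity holds for this test φ.
Moreover u is smooth here and v(x) = u'(x) = -6*x**2 - 4*x - 1 pointwise, so the identity holds for every test function. Hence v is the weak derivative of u.
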